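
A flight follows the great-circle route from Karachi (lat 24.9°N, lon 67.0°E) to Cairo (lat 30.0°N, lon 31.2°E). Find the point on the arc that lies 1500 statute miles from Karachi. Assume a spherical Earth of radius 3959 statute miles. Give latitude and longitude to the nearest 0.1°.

From cos δ = sin φ₁ sin φ₂ + cos φ₁ cos φ₂ cos Δλ, the central angle is δ ≈ 0.559 rad (32.0°). The total great-circle distance is δ·R ≈ 0.559 × 3959 ≈ 2214 mi, so the target fraction is f = 1500/2214 ≈ 0.677.
Interpolate at f ≈ 0.677 with slerp weights a = sin((1−f)δ)/sin δ ≈ 0.338, b = sin(fδ)/sin δ ≈ 0.697.
p = a·p₁ + b·p₂ ≈ (0.636, 0.595, 0.491); φ = arcsin(p_z) ≈ 29.40°, λ = atan2(p_y, p_x) ≈ 43.09°.

≈ lat 29.4°N, lon 43.1°E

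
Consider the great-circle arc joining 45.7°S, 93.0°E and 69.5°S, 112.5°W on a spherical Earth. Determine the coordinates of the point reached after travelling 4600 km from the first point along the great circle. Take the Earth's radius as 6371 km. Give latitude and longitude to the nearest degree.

Write both endpoints as unit vectors p₁, p₂ with components (cos φ cos λ, cos φ sin λ, sin φ).
The central angle between the endpoints is δ = arccos(p₁·p₂) ≈ 1.104 rad (63.3°). The total great-circle distance is δ·R ≈ 1.104 × 6371 ≈ 7037 km, so the target fraction is f = 4600/7037 ≈ 0.654.
Interpolate at f ≈ 0.654 with slerp weights a = sin((1−f)δ)/sin δ ≈ 0.418, b = sin(fδ)/sin δ ≈ 0.740.
p = a·p₁ + b·p₂ ≈ (-0.114, 0.052, -0.992); φ = arcsin(p_z) ≈ -82.78°, λ = atan2(p_y, p_x) ≈ 155.56°.

≈ 83°S, 156°E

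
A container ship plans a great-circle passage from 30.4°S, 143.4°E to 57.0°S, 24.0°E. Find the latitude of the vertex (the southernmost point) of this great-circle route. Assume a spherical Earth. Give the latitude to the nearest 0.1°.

≈ 65.3°S

The great circle lies in the plane with unit normal n̂ = (p₁ × p₂)/|p₁ × p₂|.
Here n̂_z ≈ -0.417; the vertex latitude is φ_max = arccos|n̂_z| ≈ 65.3°.
Check via Clairaut: cos φ_max = |cos φ₁| · sin C = cos(30.4°)·sin(151.1°) ≈ 0.417, again giving ≈ 65.3°.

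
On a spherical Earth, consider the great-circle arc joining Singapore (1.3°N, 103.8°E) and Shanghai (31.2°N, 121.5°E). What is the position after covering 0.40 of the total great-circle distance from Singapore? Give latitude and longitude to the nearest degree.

≈ 13°N, 110°E

From cos δ = sin φ₁ sin φ₂ + cos φ₁ cos φ₂ cos Δλ, the central angle is δ ≈ 0.598 rad (34.3°).
Interpolate at f = 0.40 with slerp weights a = sin((1−f)δ)/sin δ ≈ 0.624, b = sin(fδ)/sin δ ≈ 0.421.
p = a·p₁ + b·p₂ ≈ (-0.337, 0.912, 0.232); φ = arcsin(p_z) ≈ 13.42°, λ = atan2(p_y, p_x) ≈ 110.26°.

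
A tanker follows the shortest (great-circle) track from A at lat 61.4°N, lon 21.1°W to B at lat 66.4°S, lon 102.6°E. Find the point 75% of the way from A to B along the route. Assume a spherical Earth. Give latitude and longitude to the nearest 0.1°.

≈ lat 40.3°S, lon 49.9°E

Convert each endpoint to a unit vector on the sphere (x = cos φ cos λ, y = cos φ sin λ, z = sin φ).
The central angle between the endpoints is δ = arccos(p₁·p₂) ≈ 2.716 rad (155.6°).
Interpolate at f = 0.75 with slerp weights a = sin((1−f)δ)/sin δ ≈ 1.522, b = sin(fδ)/sin δ ≈ 2.164.
p = a·p₁ + b·p₂ ≈ (0.491, 0.583, -0.647); φ = arcsin(p_z) ≈ -40.33°, λ = atan2(p_y, p_x) ≈ 49.93°.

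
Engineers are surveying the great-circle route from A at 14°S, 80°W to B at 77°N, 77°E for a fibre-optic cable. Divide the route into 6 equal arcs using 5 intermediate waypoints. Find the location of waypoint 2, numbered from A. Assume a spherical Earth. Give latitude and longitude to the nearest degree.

≈ 24°N, 76°W

Convert each endpoint to a unit vector on the sphere (x = cos φ cos λ, y = cos φ sin λ, z = sin φ).
The central angle between the endpoints is δ = arccos(p₁·p₂) ≈ 2.023 rad (115.9°).
Interpolate at f = 2/6 with slerp weights a = sin((1−f)δ)/sin δ ≈ 1.084, b = sin(fδ)/sin δ ≈ 0.694.
p = a·p₁ + b·p₂ ≈ (0.218, -0.884, 0.414); φ = arcsin(p_z) ≈ 24.45°, λ = atan2(p_y, p_x) ≈ -76.16°.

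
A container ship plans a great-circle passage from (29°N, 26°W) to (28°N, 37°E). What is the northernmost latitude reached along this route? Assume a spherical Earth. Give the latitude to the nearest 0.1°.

The great circle lies in the plane with unit normal n̂ = (p₁ × p₂)/|p₁ × p₂|.
Here n̂_z ≈ +0.843; the vertex latitude is φ_max = arccos|n̂_z| ≈ 32.5°.
Check via Clairaut: cos φ_max = |cos φ₁| · sin C = cos(29.0°)·sin(74.6°) ≈ 0.843, again giving ≈ 32.5°.

≈ 32.5°N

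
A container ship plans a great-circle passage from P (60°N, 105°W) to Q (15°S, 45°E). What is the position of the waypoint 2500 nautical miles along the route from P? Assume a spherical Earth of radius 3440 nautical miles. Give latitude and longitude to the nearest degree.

From cos δ = sin φ₁ sin φ₂ + cos φ₁ cos φ₂ cos Δλ, the central angle is δ ≈ 2.268 rad (130.0°). The total great-circle distance is δ·R ≈ 2.268 × 3440 ≈ 7803 nmi, so the target fraction is f = 2500/7803 ≈ 0.320.
Interpolate at f ≈ 0.320 with slerp weights a = sin((1−f)δ)/sin δ ≈ 1.304, b = sin(fδ)/sin δ ≈ 0.867.
p = a·p₁ + b·p₂ ≈ (0.423, -0.038, 0.905); φ = arcsin(p_z) ≈ 64.85°, λ = atan2(p_y, p_x) ≈ -5.10°.

≈ (65°N, 5°W)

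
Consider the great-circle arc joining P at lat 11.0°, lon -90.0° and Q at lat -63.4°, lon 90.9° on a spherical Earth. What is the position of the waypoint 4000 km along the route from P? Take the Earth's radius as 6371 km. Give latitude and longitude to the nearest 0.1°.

≈ lat -25.0°, lon -90.3°

The haversine formula gives a central angle δ ≈ 2.227 rad (127.6°) between the endpoints. The total great-circle distance is δ·R ≈ 2.227 × 6371 ≈ 14188 km, so the target fraction is f = 4000/14188 ≈ 0.282.
Interpolate at f ≈ 0.282 with slerp weights a = sin((1−f)δ)/sin δ ≈ 1.262, b = sin(fδ)/sin δ ≈ 0.741.
p = a·p₁ + b·p₂ ≈ (-0.005, -0.907, -0.422); φ = arcsin(p_z) ≈ -24.97°, λ = atan2(p_y, p_x) ≈ -90.33°.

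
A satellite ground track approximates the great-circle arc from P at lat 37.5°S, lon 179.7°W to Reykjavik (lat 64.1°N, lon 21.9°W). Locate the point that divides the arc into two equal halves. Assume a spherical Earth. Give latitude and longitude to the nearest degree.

≈ lat 35°N, lon 157°W

Convert each endpoint to a unit vector on the sphere (x = cos φ cos λ, y = cos φ sin λ, z = sin φ).
The central angle between the endpoints is δ = arccos(p₁·p₂) ≈ 2.623 rad (150.3°).
Interpolate at f = 1/2 with slerp weights a = sin((1−f)δ)/sin δ ≈ 1.950, b = sin(fδ)/sin δ ≈ 1.950.
p = a·p₁ + b·p₂ ≈ (-0.757, -0.326, 0.567); φ = arcsin(p_z) ≈ 34.54°, λ = atan2(p_y, p_x) ≈ -156.71°.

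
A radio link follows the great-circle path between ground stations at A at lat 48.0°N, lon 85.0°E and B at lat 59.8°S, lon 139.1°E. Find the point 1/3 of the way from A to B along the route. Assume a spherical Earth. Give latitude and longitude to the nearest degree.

Write both endpoints as unit vectors p₁, p₂ with components (cos φ cos λ, cos φ sin λ, sin φ).
The central angle between the endpoints is δ = arccos(p₁·p₂) ≈ 2.032 rad (116.4°).
Interpolate at f = 1/3 with slerp weights a = sin((1−f)δ)/sin δ ≈ 1.091, b = sin(fδ)/sin δ ≈ 0.700.
p = a·p₁ + b·p₂ ≈ (-0.202, 0.957, 0.206); φ = arcsin(p_z) ≈ 11.87°, λ = atan2(p_y, p_x) ≈ 101.94°.

≈ lat 12°N, lon 102°E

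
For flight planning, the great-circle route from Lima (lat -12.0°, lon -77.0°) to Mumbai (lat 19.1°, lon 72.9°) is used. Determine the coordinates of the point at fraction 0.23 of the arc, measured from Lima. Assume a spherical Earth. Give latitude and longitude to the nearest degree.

Write both endpoints as unit vectors p₁, p₂ with components (cos φ cos λ, cos φ sin λ, sin φ).
The central angle between the endpoints is δ = arccos(p₁·p₂) ≈ 2.621 rad (150.2°).
Interpolate at f = 0.23 with slerp weights a = sin((1−f)δ)/sin δ ≈ 1.813, b = sin(fδ)/sin δ ≈ 1.141.
p = a·p₁ + b·p₂ ≈ (0.716, -0.698, -0.004); φ = arcsin(p_z) ≈ -0.22°, λ = atan2(p_y, p_x) ≈ -44.28°.

≈ lat 0°, lon -44°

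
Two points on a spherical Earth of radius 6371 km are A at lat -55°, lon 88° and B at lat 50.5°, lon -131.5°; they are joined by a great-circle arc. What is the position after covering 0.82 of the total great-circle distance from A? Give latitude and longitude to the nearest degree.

≈ lat 33°, lon -162°

Write both endpoints as unit vectors p₁, p₂ with components (cos φ cos λ, cos φ sin λ, sin φ).
The central angle between the endpoints is δ = arccos(p₁·p₂) ≈ 2.723 rad (156.0°).
Interpolate at f = 0.82 with slerp weights a = sin((1−f)δ)/sin δ ≈ 1.158, b = sin(fδ)/sin δ ≈ 1.940.
p = a·p₁ + b·p₂ ≈ (-0.794, -0.261, 0.549); φ = arcsin(p_z) ≈ 33.27°, λ = atan2(p_y, p_x) ≈ -161.84°.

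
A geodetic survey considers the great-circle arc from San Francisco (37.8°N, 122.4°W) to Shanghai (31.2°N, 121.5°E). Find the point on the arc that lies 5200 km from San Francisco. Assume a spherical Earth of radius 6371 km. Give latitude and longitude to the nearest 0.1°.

From cos δ = sin φ₁ sin φ₂ + cos φ₁ cos φ₂ cos Δλ, the central angle is δ ≈ 1.551 rad (88.8°). The total great-circle distance is δ·R ≈ 1.551 × 6371 ≈ 9879 km, so the target fraction is f = 5200/9879 ≈ 0.526.
Interpolate at f ≈ 0.526 with slerp weights a = sin((1−f)δ)/sin δ ≈ 0.670, b = sin(fδ)/sin δ ≈ 0.729.
p = a·p₁ + b·p₂ ≈ (-0.609, 0.084, 0.788); φ = arcsin(p_z) ≈ 52.03°, λ = atan2(p_y, p_x) ≈ 172.13°.

≈ 52.0°N, 172.1°E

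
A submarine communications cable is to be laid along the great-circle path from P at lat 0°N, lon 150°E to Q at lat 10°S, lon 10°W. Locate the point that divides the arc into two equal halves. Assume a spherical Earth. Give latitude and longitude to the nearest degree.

The haversine formula gives a central angle δ ≈ 2.753 rad (157.7°) between the endpoints.
Interpolate at f = 1/2 with slerp weights a = sin((1−f)δ)/sin δ ≈ 2.589, b = sin(fδ)/sin δ ≈ 2.589.
p = a·p₁ + b·p₂ ≈ (0.269, 0.852, -0.450); φ = arcsin(p_z) ≈ -26.72°, λ = atan2(p_y, p_x) ≈ 72.49°.

≈ lat 27°S, lon 72°E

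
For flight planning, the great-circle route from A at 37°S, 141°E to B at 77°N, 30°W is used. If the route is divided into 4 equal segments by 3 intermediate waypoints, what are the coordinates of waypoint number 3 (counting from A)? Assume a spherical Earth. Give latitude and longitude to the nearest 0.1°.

Convert each endpoint to a unit vector on the sphere (x = cos φ cos λ, y = cos φ sin λ, z = sin φ).
The central angle between the endpoints is δ = arccos(p₁·p₂) ≈ 2.440 rad (139.8°).
Interpolate at f = 3/4 with slerp weights a = sin((1−f)δ)/sin δ ≈ 0.888, b = sin(fδ)/sin δ ≈ 1.498.
p = a·p₁ + b·p₂ ≈ (-0.259, 0.278, 0.925); φ = arcsin(p_z) ≈ 67.68°, λ = atan2(p_y, p_x) ≈ 133.02°.

≈ 67.7°N, 133.0°E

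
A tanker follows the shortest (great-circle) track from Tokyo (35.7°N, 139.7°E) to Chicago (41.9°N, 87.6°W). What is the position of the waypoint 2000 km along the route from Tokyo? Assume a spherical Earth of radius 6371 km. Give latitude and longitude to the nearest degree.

≈ (50°N, 155°E)

The haversine formula gives a central angle δ ≈ 1.591 rad (91.2°) between the endpoints. The total great-circle distance is δ·R ≈ 1.591 × 6371 ≈ 10136 km, so the target fraction is f = 2000/10136 ≈ 0.197.
Interpolate at f ≈ 0.197 with slerp weights a = sin((1−f)δ)/sin δ ≈ 0.957, b = sin(fδ)/sin δ ≈ 0.309.
p = a·p₁ + b·p₂ ≈ (-0.583, 0.273, 0.765); φ = arcsin(p_z) ≈ 49.90°, λ = atan2(p_y, p_x) ≈ 154.91°.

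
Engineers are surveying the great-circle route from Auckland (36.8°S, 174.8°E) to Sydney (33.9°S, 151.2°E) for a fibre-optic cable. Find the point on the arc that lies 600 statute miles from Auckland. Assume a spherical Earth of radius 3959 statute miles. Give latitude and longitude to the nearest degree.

The haversine formula gives a central angle δ ≈ 0.339 rad (19.4°) between the endpoints. The total great-circle distance is δ·R ≈ 0.339 × 3959 ≈ 1342 mi, so the target fraction is f = 600/1342 ≈ 0.447.
Interpolate at f ≈ 0.447 with slerp weights a = sin((1−f)δ)/sin δ ≈ 0.560, b = sin(fδ)/sin δ ≈ 0.454.
p = a·p₁ + b·p₂ ≈ (-0.777, 0.222, -0.589); φ = arcsin(p_z) ≈ -36.08°, λ = atan2(p_y, p_x) ≈ 164.04°.

≈ (36°S, 164°E)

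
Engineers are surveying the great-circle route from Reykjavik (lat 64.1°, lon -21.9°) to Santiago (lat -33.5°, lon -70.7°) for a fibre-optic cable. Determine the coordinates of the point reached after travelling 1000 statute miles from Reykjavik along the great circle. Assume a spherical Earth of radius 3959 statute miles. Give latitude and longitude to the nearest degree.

Write both endpoints as unit vectors p₁, p₂ with components (cos φ cos λ, cos φ sin λ, sin φ).
The central angle between the endpoints is δ = arccos(p₁·p₂) ≈ 1.830 rad (104.9°). The total great-circle distance is δ·R ≈ 1.830 × 3959 ≈ 7246 mi, so the target fraction is f = 1000/7246 ≈ 0.138.
Interpolate at f ≈ 0.138 with slerp weights a = sin((1−f)δ)/sin δ ≈ 1.035, b = sin(fδ)/sin δ ≈ 0.259.
p = a·p₁ + b·p₂ ≈ (0.491, -0.372, 0.788); φ = arcsin(p_z) ≈ 52.00°, λ = atan2(p_y, p_x) ≈ -37.18°.

≈ lat 52°, lon -37°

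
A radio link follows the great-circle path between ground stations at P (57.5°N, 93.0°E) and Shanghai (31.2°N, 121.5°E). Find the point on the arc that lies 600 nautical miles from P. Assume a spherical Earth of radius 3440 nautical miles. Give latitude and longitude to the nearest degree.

≈ (50°N, 105°E)

From cos δ = sin φ₁ sin φ₂ + cos φ₁ cos φ₂ cos Δλ, the central angle is δ ≈ 0.572 rad (32.8°). The total great-circle distance is δ·R ≈ 0.572 × 3440 ≈ 1968 nmi, so the target fraction is f = 600/1968 ≈ 0.305.
Interpolate at f ≈ 0.305 with slerp weights a = sin((1−f)δ)/sin δ ≈ 0.715, b = sin(fδ)/sin δ ≈ 0.321.
p = a·p₁ + b·p₂ ≈ (-0.163, 0.618, 0.769); φ = arcsin(p_z) ≈ 50.29°, λ = atan2(p_y, p_x) ≈ 104.82°.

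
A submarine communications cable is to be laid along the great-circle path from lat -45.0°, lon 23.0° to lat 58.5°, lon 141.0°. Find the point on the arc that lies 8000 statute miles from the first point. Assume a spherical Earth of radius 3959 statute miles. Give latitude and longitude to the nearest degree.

Convert each endpoint to a unit vector on the sphere (x = cos φ cos λ, y = cos φ sin λ, z = sin φ).
The central angle between the endpoints is δ = arccos(p₁·p₂) ≈ 2.460 rad (140.9°). The total great-circle distance is δ·R ≈ 2.460 × 3959 ≈ 9738 mi, so the target fraction is f = 8000/9738 ≈ 0.822.
Interpolate at f ≈ 0.822 with slerp weights a = sin((1−f)δ)/sin δ ≈ 0.674, b = sin(fδ)/sin δ ≈ 1.429.
p = a·p₁ + b·p₂ ≈ (-0.141, 0.656, 0.741); φ = arcsin(p_z) ≈ 47.85°, λ = atan2(p_y, p_x) ≈ 102.15°.

≈ lat 48°, lon 102°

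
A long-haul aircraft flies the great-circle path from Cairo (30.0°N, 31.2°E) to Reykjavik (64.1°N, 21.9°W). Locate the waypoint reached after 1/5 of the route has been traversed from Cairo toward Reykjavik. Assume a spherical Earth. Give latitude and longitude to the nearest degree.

≈ (38°N, 25°E)

From cos δ = sin φ₁ sin φ₂ + cos φ₁ cos φ₂ cos Δλ, the central angle is δ ≈ 0.827 rad (47.4°).
Interpolate at f = 1/5 with slerp weights a = sin((1−f)δ)/sin δ ≈ 0.835, b = sin(fδ)/sin δ ≈ 0.224.
p = a·p₁ + b·p₂ ≈ (0.709, 0.338, 0.619); φ = arcsin(p_z) ≈ 38.22°, λ = atan2(p_y, p_x) ≈ 25.49°.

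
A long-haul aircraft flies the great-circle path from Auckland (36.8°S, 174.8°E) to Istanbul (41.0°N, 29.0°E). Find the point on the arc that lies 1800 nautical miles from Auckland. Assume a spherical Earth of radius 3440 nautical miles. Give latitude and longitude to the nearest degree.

From cos δ = sin φ₁ sin φ₂ + cos φ₁ cos φ₂ cos Δλ, the central angle is δ ≈ 2.674 rad (153.2°). The total great-circle distance is δ·R ≈ 2.674 × 3440 ≈ 9200 nmi, so the target fraction is f = 1800/9200 ≈ 0.196.
Interpolate at f ≈ 0.196 with slerp weights a = sin((1−f)δ)/sin δ ≈ 1.857, b = sin(fδ)/sin δ ≈ 1.109.
p = a·p₁ + b·p₂ ≈ (-0.748, 0.541, -0.384); φ = arcsin(p_z) ≈ -22.60°, λ = atan2(p_y, p_x) ≈ 144.15°.

≈ (23°S, 144°E)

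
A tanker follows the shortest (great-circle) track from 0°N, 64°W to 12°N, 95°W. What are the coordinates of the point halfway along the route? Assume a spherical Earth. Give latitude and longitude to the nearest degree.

≈ 6°N, 79°W

Convert each endpoint to a unit vector on the sphere (x = cos φ cos λ, y = cos φ sin λ, z = sin φ).
The central angle between the endpoints is δ = arccos(p₁·p₂) ≈ 0.576 rad (33.0°).
Interpolate at f = 1/2 with slerp weights a = sin((1−f)δ)/sin δ ≈ 0.522, b = sin(fδ)/sin δ ≈ 0.522.
p = a·p₁ + b·p₂ ≈ (0.184, -0.977, 0.108); φ = arcsin(p_z) ≈ 6.22°, λ = atan2(p_y, p_x) ≈ -79.32°.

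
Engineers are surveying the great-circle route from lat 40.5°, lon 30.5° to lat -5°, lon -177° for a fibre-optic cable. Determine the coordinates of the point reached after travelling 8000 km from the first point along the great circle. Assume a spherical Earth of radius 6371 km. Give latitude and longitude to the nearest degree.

≈ lat 47°, lon 140°

Convert each endpoint to a unit vector on the sphere (x = cos φ cos λ, y = cos φ sin λ, z = sin φ).
The central angle between the endpoints is δ = arccos(p₁·p₂) ≈ 2.387 rad (136.8°). The total great-circle distance is δ·R ≈ 2.387 × 6371 ≈ 15207 km, so the target fraction is f = 8000/15207 ≈ 0.526.
Interpolate at f ≈ 0.526 with slerp weights a = sin((1−f)δ)/sin δ ≈ 1.321, b = sin(fδ)/sin δ ≈ 1.388.
p = a·p₁ + b·p₂ ≈ (-0.515, 0.437, 0.737); φ = arcsin(p_z) ≈ 47.48°, λ = atan2(p_y, p_x) ≈ 139.66°.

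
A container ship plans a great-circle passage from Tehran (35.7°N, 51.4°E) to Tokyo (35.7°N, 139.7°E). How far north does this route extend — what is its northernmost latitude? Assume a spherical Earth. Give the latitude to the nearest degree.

The great circle lies in the plane with unit normal n̂ = (p₁ × p₂)/|p₁ × p₂|.
Here n̂_z ≈ +0.707; the vertex latitude is φ_max = arccos|n̂_z| ≈ 45.0°.
Check via Clairaut: cos φ_max = |cos φ₁| · sin C = cos(35.7°)·sin(60.5°) ≈ 0.707, again giving ≈ 45.0°.

≈ 45°N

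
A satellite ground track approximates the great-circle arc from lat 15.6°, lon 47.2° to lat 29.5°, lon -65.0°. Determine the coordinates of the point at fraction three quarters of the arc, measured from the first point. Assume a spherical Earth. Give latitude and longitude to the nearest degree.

Convert each endpoint to a unit vector on the sphere (x = cos φ cos λ, y = cos φ sin λ, z = sin φ).
The central angle between the endpoints is δ = arccos(p₁·p₂) ≈ 1.756 rad (100.6°).
Interpolate at f = 3/4 with slerp weights a = sin((1−f)δ)/sin δ ≈ 0.432, b = sin(fδ)/sin δ ≈ 0.985.
p = a·p₁ + b·p₂ ≈ (0.645, -0.471, 0.601); φ = arcsin(p_z) ≈ 36.96°, λ = atan2(p_y, p_x) ≈ -36.14°.

≈ lat 37°, lon -36°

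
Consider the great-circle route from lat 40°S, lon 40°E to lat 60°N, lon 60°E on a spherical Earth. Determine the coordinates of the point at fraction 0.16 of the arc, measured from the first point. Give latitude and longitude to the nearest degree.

From cos δ = sin φ₁ sin φ₂ + cos φ₁ cos φ₂ cos Δλ, the central angle is δ ≈ 1.769 rad (101.3°).
Interpolate at f = 0.16 with slerp weights a = sin((1−f)δ)/sin δ ≈ 1.016, b = sin(fδ)/sin δ ≈ 0.285.
p = a·p₁ + b·p₂ ≈ (0.668, 0.624, -0.407); φ = arcsin(p_z) ≈ -23.99°, λ = atan2(p_y, p_x) ≈ 43.06°.

≈ lat 24°S, lon 43°E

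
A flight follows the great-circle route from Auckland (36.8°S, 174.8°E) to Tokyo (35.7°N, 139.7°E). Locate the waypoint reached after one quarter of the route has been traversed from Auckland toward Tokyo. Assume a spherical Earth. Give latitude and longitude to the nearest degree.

Convert each endpoint to a unit vector on the sphere (x = cos φ cos λ, y = cos φ sin λ, z = sin φ).
The central angle between the endpoints is δ = arccos(p₁·p₂) ≈ 1.387 rad (79.5°).
Interpolate at f = 1/4 with slerp weights a = sin((1−f)δ)/sin δ ≈ 0.877, b = sin(fδ)/sin δ ≈ 0.346.
p = a·p₁ + b·p₂ ≈ (-0.914, 0.245, -0.324); φ = arcsin(p_z) ≈ -18.89°, λ = atan2(p_y, p_x) ≈ 164.98°.

≈ 19°S, 165°E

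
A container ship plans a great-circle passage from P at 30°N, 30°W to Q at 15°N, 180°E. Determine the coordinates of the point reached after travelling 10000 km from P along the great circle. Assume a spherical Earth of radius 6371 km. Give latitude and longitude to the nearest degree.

Write both endpoints as unit vectors p₁, p₂ with components (cos φ cos λ, cos φ sin λ, sin φ).
The central angle between the endpoints is δ = arccos(p₁·p₂) ≈ 2.208 rad (126.5°). The total great-circle distance is δ·R ≈ 2.208 × 6371 ≈ 14068 km, so the target fraction is f = 10000/14068 ≈ 0.711.
Interpolate at f ≈ 0.711 with slerp weights a = sin((1−f)δ)/sin δ ≈ 0.742, b = sin(fδ)/sin δ ≈ 1.244.
p = a·p₁ + b·p₂ ≈ (-0.646, -0.321, 0.693); φ = arcsin(p_z) ≈ 43.85°, λ = atan2(p_y, p_x) ≈ -153.56°.

≈ 44°N, 154°W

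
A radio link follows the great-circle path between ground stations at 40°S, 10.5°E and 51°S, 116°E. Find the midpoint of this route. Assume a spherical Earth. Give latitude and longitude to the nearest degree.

Convert each endpoint to a unit vector on the sphere (x = cos φ cos λ, y = cos φ sin λ, z = sin φ).
The central angle between the endpoints is δ = arccos(p₁·p₂) ≈ 1.191 rad (68.2°).
Interpolate at f = 1/2 with slerp weights a = sin((1−f)δ)/sin δ ≈ 0.604, b = sin(fδ)/sin δ ≈ 0.604.
p = a·p₁ + b·p₂ ≈ (0.288, 0.426, -0.858); φ = arcsin(p_z) ≈ -59.05°, λ = atan2(p_y, p_x) ≈ 55.91°.

≈ 59°S, 56°E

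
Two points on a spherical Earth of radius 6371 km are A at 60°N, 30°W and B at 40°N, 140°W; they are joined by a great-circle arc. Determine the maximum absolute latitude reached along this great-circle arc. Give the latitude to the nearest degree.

The great circle lies in the plane with unit normal n̂ = (p₁ × p₂)/|p₁ × p₂|.
Here n̂_z ≈ -0.398; the vertex latitude is φ_max = arccos|n̂_z| ≈ 66.6°.

≈ 67°N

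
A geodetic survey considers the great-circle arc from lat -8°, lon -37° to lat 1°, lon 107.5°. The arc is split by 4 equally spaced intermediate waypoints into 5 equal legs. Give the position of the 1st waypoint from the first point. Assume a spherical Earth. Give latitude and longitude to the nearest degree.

Convert each endpoint to a unit vector on the sphere (x = cos φ cos λ, y = cos φ sin λ, z = sin φ).
The central angle between the endpoints is δ = arccos(p₁·p₂) ≈ 2.512 rad (143.9°).
Interpolate at f = 1/5 with slerp weights a = sin((1−f)δ)/sin δ ≈ 1.538, b = sin(fδ)/sin δ ≈ 0.818.
p = a·p₁ + b·p₂ ≈ (0.970, -0.136, -0.200); φ = arcsin(p_z) ≈ -11.52°, λ = atan2(p_y, p_x) ≈ -7.99°.

≈ lat -12°, lon -8°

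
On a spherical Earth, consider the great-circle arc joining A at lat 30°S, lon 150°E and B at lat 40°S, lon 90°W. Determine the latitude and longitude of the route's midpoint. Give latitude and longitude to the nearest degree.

≈ lat 54°S, lon 156°W

Convert each endpoint to a unit vector on the sphere (x = cos φ cos λ, y = cos φ sin λ, z = sin φ).
The central angle between the endpoints is δ = arccos(p₁·p₂) ≈ 1.581 rad (90.6°).
Interpolate at f = 1/2 with slerp weights a = sin((1−f)δ)/sin δ ≈ 0.711, b = sin(fδ)/sin δ ≈ 0.711.
p = a·p₁ + b·p₂ ≈ (-0.533, -0.237, -0.812); φ = arcsin(p_z) ≈ -54.32°, λ = atan2(p_y, p_x) ≈ -156.06°.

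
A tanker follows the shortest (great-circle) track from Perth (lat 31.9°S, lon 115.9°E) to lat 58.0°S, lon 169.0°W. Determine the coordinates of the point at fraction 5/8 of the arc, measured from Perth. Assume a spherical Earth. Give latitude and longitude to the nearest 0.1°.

≈ lat 54.5°S, lon 153.4°E

Convert each endpoint to a unit vector on the sphere (x = cos φ cos λ, y = cos φ sin λ, z = sin φ).
The central angle between the endpoints is δ = arccos(p₁·p₂) ≈ 0.972 rad (55.7°).
Interpolate at f = 5/8 with slerp weights a = sin((1−f)δ)/sin δ ≈ 0.432, b = sin(fδ)/sin δ ≈ 0.691.
p = a·p₁ + b·p₂ ≈ (-0.519, 0.260, -0.814); φ = arcsin(p_z) ≈ -54.49°, λ = atan2(p_y, p_x) ≈ 153.44°.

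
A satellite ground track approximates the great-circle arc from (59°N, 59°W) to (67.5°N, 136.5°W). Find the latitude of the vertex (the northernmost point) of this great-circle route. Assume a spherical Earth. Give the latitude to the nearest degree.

≈ 70°N

The great circle lies in the plane with unit normal n̂ = (p₁ × p₂)/|p₁ × p₂|.
Here n̂_z ≈ -0.349; the vertex latitude is φ_max = arccos|n̂_z| ≈ 69.6°.
Check via Clairaut: cos φ_max = |cos φ₁| · sin C = cos(59.0°)·sin(42.7°) ≈ 0.349, again giving ≈ 69.6°.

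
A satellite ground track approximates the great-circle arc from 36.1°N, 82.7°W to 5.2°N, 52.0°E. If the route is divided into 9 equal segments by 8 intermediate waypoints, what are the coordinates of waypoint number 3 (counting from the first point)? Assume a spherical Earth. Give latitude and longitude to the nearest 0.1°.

≈ 48.2°N, 29.6°W

Write both endpoints as unit vectors p₁, p₂ with components (cos φ cos λ, cos φ sin λ, sin φ).
The central angle between the endpoints is δ = arccos(p₁·p₂) ≈ 2.109 rad (120.8°).
Interpolate at f = 3/9 with slerp weights a = sin((1−f)δ)/sin δ ≈ 1.149, b = sin(fδ)/sin δ ≈ 0.753.
p = a·p₁ + b·p₂ ≈ (0.580, -0.330, 0.745); φ = arcsin(p_z) ≈ 48.17°, λ = atan2(p_y, p_x) ≈ -29.64°.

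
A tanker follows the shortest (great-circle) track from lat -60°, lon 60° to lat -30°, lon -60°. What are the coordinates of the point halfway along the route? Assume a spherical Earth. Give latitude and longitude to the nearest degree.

≈ lat -61°, lon -25°

Convert each endpoint to a unit vector on the sphere (x = cos φ cos λ, y = cos φ sin λ, z = sin φ).
The central angle between the endpoints is δ = arccos(p₁·p₂) ≈ 1.353 rad (77.5°).
Interpolate at f = 1/2 with slerp weights a = sin((1−f)δ)/sin δ ≈ 0.641, b = sin(fδ)/sin δ ≈ 0.641.
p = a·p₁ + b·p₂ ≈ (0.438, -0.203, -0.876); φ = arcsin(p_z) ≈ -61.14°, λ = atan2(p_y, p_x) ≈ -24.90°.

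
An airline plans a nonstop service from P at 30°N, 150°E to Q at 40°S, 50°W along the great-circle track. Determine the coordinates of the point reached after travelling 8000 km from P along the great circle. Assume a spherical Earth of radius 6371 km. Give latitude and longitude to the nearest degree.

≈ 20°S, 156°W

The haversine formula gives a central angle δ ≈ 2.808 rad (160.9°) between the endpoints. The total great-circle distance is δ·R ≈ 2.808 × 6371 ≈ 17888 km, so the target fraction is f = 8000/17888 ≈ 0.447.
Interpolate at f ≈ 0.447 with slerp weights a = sin((1−f)δ)/sin δ ≈ 3.051, b = sin(fδ)/sin δ ≈ 2.902.
p = a·p₁ + b·p₂ ≈ (-0.860, -0.381, -0.339); φ = arcsin(p_z) ≈ -19.84°, λ = atan2(p_y, p_x) ≈ -156.07°.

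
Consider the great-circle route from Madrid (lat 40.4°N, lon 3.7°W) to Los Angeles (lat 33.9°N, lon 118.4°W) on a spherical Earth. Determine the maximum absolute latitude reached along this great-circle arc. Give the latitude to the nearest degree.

≈ 55°N

The great circle lies in the plane with unit normal n̂ = (p₁ × p₂)/|p₁ × p₂|.
Here n̂_z ≈ -0.577; the vertex latitude is φ_max = arccos|n̂_z| ≈ 54.8°.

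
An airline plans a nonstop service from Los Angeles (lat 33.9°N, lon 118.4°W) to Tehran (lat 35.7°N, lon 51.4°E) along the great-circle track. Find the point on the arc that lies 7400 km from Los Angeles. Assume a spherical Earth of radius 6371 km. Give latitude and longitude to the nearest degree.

The haversine formula gives a central angle δ ≈ 1.916 rad (109.8°) between the endpoints. The total great-circle distance is δ·R ≈ 1.916 × 6371 ≈ 12204 km, so the target fraction is f = 7400/12204 ≈ 0.606.
Interpolate at f ≈ 0.606 with slerp weights a = sin((1−f)δ)/sin δ ≈ 0.727, b = sin(fδ)/sin δ ≈ 0.975.
p = a·p₁ + b·p₂ ≈ (0.207, 0.088, 0.974); φ = arcsin(p_z) ≈ 77.03°, λ = atan2(p_y, p_x) ≈ 22.96°.

≈ lat 77°N, lon 23°E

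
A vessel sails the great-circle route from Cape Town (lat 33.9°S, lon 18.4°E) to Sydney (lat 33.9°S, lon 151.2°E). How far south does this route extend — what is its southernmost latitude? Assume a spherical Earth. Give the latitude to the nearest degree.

≈ 59°S

The great circle lies in the plane with unit normal n̂ = (p₁ × p₂)/|p₁ × p₂|.
Here n̂_z ≈ +0.512; the vertex latitude is φ_max = arccos|n̂_z| ≈ 59.2°.
Check via Clairaut: cos φ_max = |cos φ₁| · sin C = cos(33.9°)·sin(141.9°) ≈ 0.512, again giving ≈ 59.2°.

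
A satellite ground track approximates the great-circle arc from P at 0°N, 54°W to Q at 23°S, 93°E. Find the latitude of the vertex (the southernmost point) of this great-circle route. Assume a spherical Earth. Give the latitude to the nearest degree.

≈ 38°S

The great circle lies in the plane with unit normal n̂ = (p₁ × p₂)/|p₁ × p₂|.
Here n̂_z ≈ +0.789; the vertex latitude is φ_max = arccos|n̂_z| ≈ 37.9°.
Check via Clairaut: cos φ_max = |cos φ₁| · sin C = cos(0.0°)·sin(127.9°) ≈ 0.789, again giving ≈ 37.9°.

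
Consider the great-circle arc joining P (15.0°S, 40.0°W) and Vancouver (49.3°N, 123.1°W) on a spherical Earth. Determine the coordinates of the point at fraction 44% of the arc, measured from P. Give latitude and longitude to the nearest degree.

≈ (18°N, 68°W)

The haversine formula gives a central angle δ ≈ 1.692 rad (96.9°) between the endpoints.
Interpolate at f = 0.44 with slerp weights a = sin((1−f)δ)/sin δ ≈ 0.818, b = sin(fδ)/sin δ ≈ 0.682.
p = a·p₁ + b·p₂ ≈ (0.362, -0.881, 0.306); φ = arcsin(p_z) ≈ 17.80°, λ = atan2(p_y, p_x) ≈ -67.65°.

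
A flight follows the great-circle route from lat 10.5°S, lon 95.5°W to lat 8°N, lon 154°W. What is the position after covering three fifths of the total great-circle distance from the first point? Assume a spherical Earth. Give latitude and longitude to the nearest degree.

Write both endpoints as unit vectors p₁, p₂ with components (cos φ cos λ, cos φ sin λ, sin φ).
The central angle between the endpoints is δ = arccos(p₁·p₂) ≈ 1.066 rad (61.1°).
Interpolate at f = 3/5 with slerp weights a = sin((1−f)δ)/sin δ ≈ 0.473, b = sin(fδ)/sin δ ≈ 0.682.
p = a·p₁ + b·p₂ ≈ (-0.652, -0.759, 0.009); φ = arcsin(p_z) ≈ 0.50°, λ = atan2(p_y, p_x) ≈ -130.66°.

≈ lat 1°N, lon 131°W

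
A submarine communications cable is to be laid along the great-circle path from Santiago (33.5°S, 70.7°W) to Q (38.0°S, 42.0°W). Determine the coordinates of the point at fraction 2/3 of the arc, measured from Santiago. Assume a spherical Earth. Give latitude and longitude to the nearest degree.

≈ (37°S, 52°W)

Convert each endpoint to a unit vector on the sphere (x = cos φ cos λ, y = cos φ sin λ, z = sin φ).
The central angle between the endpoints is δ = arccos(p₁·p₂) ≈ 0.412 rad (23.6°).
Interpolate at f = 2/3 with slerp weights a = sin((1−f)δ)/sin δ ≈ 0.342, b = sin(fδ)/sin δ ≈ 0.677.
p = a·p₁ + b·p₂ ≈ (0.491, -0.626, -0.606); φ = arcsin(p_z) ≈ -37.28°, λ = atan2(p_y, p_x) ≈ -51.91°.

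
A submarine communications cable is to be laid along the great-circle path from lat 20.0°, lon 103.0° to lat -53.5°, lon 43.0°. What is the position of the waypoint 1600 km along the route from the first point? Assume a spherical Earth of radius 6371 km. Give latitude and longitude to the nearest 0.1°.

Write both endpoints as unit vectors p₁, p₂ with components (cos φ cos λ, cos φ sin λ, sin φ).
The central angle between the endpoints is δ = arccos(p₁·p₂) ≈ 1.566 rad (89.7°). The total great-circle distance is δ·R ≈ 1.566 × 6371 ≈ 9979 km, so the target fraction is f = 1600/9979 ≈ 0.160.
Interpolate at f ≈ 0.160 with slerp weights a = sin((1−f)δ)/sin δ ≈ 0.968, b = sin(fδ)/sin δ ≈ 0.249.
p = a·p₁ + b·p₂ ≈ (-0.096, 0.987, 0.131); φ = arcsin(p_z) ≈ 7.54°, λ = atan2(p_y, p_x) ≈ 95.58°.

≈ lat 7.5°, lon 95.6°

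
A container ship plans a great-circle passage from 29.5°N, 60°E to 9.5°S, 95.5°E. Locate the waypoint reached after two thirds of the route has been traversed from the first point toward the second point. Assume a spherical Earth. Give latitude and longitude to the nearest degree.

≈ 4°N, 84°E

Write both endpoints as unit vectors p₁, p₂ with components (cos φ cos λ, cos φ sin λ, sin φ).
The central angle between the endpoints is δ = arccos(p₁·p₂) ≈ 0.905 rad (51.9°).
Interpolate at f = 2/3 with slerp weights a = sin((1−f)δ)/sin δ ≈ 0.378, b = sin(fδ)/sin δ ≈ 0.721.
p = a·p₁ + b·p₂ ≈ (0.096, 0.993, 0.067); φ = arcsin(p_z) ≈ 3.84°, λ = atan2(p_y, p_x) ≈ 84.47°.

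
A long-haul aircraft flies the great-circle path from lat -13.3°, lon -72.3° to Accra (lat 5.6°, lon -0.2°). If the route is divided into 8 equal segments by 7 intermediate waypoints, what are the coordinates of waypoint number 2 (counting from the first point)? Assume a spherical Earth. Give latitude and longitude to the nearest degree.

≈ lat -9°, lon -54°

The haversine formula gives a central angle δ ≈ 1.292 rad (74.0°) between the endpoints.
Interpolate at f = 2/8 with slerp weights a = sin((1−f)δ)/sin δ ≈ 0.857, b = sin(fδ)/sin δ ≈ 0.330.
p = a·p₁ + b·p₂ ≈ (0.582, -0.796, -0.165); φ = arcsin(p_z) ≈ -9.50°, λ = atan2(p_y, p_x) ≈ -53.82°.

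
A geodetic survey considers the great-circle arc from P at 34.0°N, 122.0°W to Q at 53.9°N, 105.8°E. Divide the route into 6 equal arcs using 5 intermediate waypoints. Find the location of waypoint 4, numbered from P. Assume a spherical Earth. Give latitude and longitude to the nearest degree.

Convert each endpoint to a unit vector on the sphere (x = cos φ cos λ, y = cos φ sin λ, z = sin φ).
The central angle between the endpoints is δ = arccos(p₁·p₂) ≈ 1.447 rad (82.9°).
Interpolate at f = 4/6 with slerp weights a = sin((1−f)δ)/sin δ ≈ 0.467, b = sin(fδ)/sin δ ≈ 0.828.
p = a·p₁ + b·p₂ ≈ (-0.338, 0.141, 0.930); φ = arcsin(p_z) ≈ 68.51°, λ = atan2(p_y, p_x) ≈ 157.38°.

≈ 69°N, 157°E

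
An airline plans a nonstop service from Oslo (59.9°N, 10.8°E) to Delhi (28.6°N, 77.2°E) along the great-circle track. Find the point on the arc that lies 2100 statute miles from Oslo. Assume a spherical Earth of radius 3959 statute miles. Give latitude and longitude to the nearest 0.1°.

The haversine formula gives a central angle δ ≈ 0.939 rad (53.8°) between the endpoints. The total great-circle distance is δ·R ≈ 0.939 × 3959 ≈ 3718 mi, so the target fraction is f = 2100/3718 ≈ 0.565.
Interpolate at f ≈ 0.565 with slerp weights a = sin((1−f)δ)/sin δ ≈ 0.492, b = sin(fδ)/sin δ ≈ 0.627.
p = a·p₁ + b·p₂ ≈ (0.365, 0.583, 0.726); φ = arcsin(p_z) ≈ 46.56°, λ = atan2(p_y, p_x) ≈ 57.98°.

≈ (46.6°N, 58.0°E)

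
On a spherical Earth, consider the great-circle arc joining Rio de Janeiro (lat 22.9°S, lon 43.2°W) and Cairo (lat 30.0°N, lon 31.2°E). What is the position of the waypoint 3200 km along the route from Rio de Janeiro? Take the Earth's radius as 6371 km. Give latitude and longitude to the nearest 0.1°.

From cos δ = sin φ₁ sin φ₂ + cos φ₁ cos φ₂ cos Δλ, the central angle is δ ≈ 1.551 rad (88.9°). The total great-circle distance is δ·R ≈ 1.551 × 6371 ≈ 9880 km, so the target fraction is f = 3200/9880 ≈ 0.324.
Interpolate at f ≈ 0.324 with slerp weights a = sin((1−f)δ)/sin δ ≈ 0.867, b = sin(fδ)/sin δ ≈ 0.482.
p = a·p₁ + b·p₂ ≈ (0.939, -0.331, -0.097); φ = arcsin(p_z) ≈ -5.54°, λ = atan2(p_y, p_x) ≈ -19.40°.

≈ lat 5.5°S, lon 19.4°W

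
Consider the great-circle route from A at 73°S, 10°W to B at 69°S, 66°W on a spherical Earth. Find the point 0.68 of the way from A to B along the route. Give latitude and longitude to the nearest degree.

Convert each endpoint to a unit vector on the sphere (x = cos φ cos λ, y = cos φ sin λ, z = sin φ).
The central angle between the endpoints is δ = arccos(p₁·p₂) ≈ 0.313 rad (17.9°).
Interpolate at f = 0.68 with slerp weights a = sin((1−f)δ)/sin δ ≈ 0.325, b = sin(fδ)/sin δ ≈ 0.686.
p = a·p₁ + b·p₂ ≈ (0.194, -0.241, -0.951); φ = arcsin(p_z) ≈ -71.99°, λ = atan2(p_y, p_x) ≈ -51.25°.

≈ 72°S, 51°W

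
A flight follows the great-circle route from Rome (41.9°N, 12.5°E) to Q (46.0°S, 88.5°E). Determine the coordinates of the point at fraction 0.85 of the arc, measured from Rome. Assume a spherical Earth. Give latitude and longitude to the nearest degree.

Convert each endpoint to a unit vector on the sphere (x = cos φ cos λ, y = cos φ sin λ, z = sin φ).
The central angle between the endpoints is δ = arccos(p₁·p₂) ≈ 1.934 rad (110.8°).
Interpolate at f = 0.85 with slerp weights a = sin((1−f)δ)/sin δ ≈ 0.306, b = sin(fδ)/sin δ ≈ 1.067.
p = a·p₁ + b·p₂ ≈ (0.242, 0.790, -0.563); φ = arcsin(p_z) ≈ -34.27°, λ = atan2(p_y, p_x) ≈ 72.99°.

≈ (34°S, 73°E)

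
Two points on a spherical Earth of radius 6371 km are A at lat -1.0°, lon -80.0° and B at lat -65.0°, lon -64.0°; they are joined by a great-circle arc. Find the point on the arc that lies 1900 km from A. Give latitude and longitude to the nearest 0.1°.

≈ lat -17.9°, lon -77.7°

Convert each endpoint to a unit vector on the sphere (x = cos φ cos λ, y = cos φ sin λ, z = sin φ).
The central angle between the endpoints is δ = arccos(p₁·p₂) ≈ 1.135 rad (65.0°). The total great-circle distance is δ·R ≈ 1.135 × 6371 ≈ 7232 km, so the target fraction is f = 1900/7232 ≈ 0.263.
Interpolate at f ≈ 0.263 with slerp weights a = sin((1−f)δ)/sin δ ≈ 0.819, b = sin(fδ)/sin δ ≈ 0.324.
p = a·p₁ + b·p₂ ≈ (0.202, -0.930, -0.308); φ = arcsin(p_z) ≈ -17.94°, λ = atan2(p_y, p_x) ≈ -77.73°.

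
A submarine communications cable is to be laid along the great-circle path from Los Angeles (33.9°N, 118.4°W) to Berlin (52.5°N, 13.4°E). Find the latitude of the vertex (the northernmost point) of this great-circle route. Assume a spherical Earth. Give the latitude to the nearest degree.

The great circle lies in the plane with unit normal n̂ = (p₁ × p₂)/|p₁ × p₂|.
Here n̂_z ≈ +0.379; the vertex latitude is φ_max = arccos|n̂_z| ≈ 67.7°.
Check via Clairaut: cos φ_max = |cos φ₁| · sin C = cos(33.9°)·sin(27.2°) ≈ 0.379, again giving ≈ 67.7°.

≈ 68°N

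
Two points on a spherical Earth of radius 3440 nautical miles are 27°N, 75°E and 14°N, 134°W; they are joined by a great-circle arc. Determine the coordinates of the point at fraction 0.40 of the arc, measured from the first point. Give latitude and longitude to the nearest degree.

The haversine formula gives a central angle δ ≈ 2.274 rad (130.3°) between the endpoints.
Interpolate at f = 0.40 with slerp weights a = sin((1−f)δ)/sin δ ≈ 1.283, b = sin(fδ)/sin δ ≈ 1.034.
p = a·p₁ + b·p₂ ≈ (-0.401, 0.382, 0.832); φ = arcsin(p_z) ≈ 56.35°, λ = atan2(p_y, p_x) ≈ 136.41°.

≈ 56°N, 136°E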